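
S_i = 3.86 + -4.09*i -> [3.86, -0.23, -4.32, -8.41, -12.5]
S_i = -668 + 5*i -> [-668, -663, -658, -653, -648]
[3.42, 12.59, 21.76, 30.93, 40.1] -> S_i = 3.42 + 9.17*i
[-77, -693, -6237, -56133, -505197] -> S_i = -77*9^i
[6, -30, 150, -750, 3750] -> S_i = 6*-5^i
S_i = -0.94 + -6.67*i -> [-0.94, -7.61, -14.28, -20.95, -27.62]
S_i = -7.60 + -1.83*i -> [-7.6, -9.43, -11.26, -13.09, -14.92]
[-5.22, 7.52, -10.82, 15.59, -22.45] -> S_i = -5.22*(-1.44)^i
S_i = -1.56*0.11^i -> [-1.56, -0.17, -0.02, -0.0, -0.0]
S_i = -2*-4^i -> [-2, 8, -32, 128, -512]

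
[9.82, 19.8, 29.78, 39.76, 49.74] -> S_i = 9.82 + 9.98*i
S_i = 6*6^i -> [6, 36, 216, 1296, 7776]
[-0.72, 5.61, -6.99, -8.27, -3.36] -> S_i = Random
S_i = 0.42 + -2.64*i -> [0.42, -2.22, -4.86, -7.5, -10.14]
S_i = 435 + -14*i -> [435, 421, 407, 393, 379]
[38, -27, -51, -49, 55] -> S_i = Random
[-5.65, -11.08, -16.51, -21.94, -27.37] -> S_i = -5.65 + -5.43*i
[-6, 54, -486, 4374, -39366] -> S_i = -6*-9^i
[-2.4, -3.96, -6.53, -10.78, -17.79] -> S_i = -2.40*1.65^i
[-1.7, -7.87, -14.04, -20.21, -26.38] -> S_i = -1.70 + -6.17*i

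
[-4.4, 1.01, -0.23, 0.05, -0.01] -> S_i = -4.40*(-0.23)^i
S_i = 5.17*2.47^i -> [5.17, 12.77, 31.54, 77.91, 192.43]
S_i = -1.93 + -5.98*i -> [-1.93, -7.91, -13.89, -19.87, -25.85]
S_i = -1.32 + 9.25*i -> [-1.32, 7.93, 17.18, 26.43, 35.68]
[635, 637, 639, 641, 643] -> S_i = 635 + 2*i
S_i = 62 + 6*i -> [62, 68, 74, 80, 86]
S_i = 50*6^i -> [50, 300, 1800, 10800, 64800]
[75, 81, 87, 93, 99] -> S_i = 75 + 6*i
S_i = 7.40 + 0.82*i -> [7.4, 8.22, 9.04, 9.86, 10.68]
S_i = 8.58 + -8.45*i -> [8.58, 0.13, -8.32, -16.77, -25.22]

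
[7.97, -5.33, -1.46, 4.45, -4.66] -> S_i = Random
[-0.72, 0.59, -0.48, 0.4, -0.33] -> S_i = -0.72*(-0.82)^i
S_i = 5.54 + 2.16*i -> [5.54, 7.7, 9.86, 12.02, 14.18]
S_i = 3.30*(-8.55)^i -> [3.3, -28.22, 241.24, -2062.59, 17635.12]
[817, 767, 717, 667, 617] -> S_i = 817 + -50*i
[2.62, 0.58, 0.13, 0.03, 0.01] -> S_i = 2.62*0.22^i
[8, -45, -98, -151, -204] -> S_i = 8 + -53*i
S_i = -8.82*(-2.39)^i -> [-8.82, 21.08, -50.38, 120.41, -287.78]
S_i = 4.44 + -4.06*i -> [4.44, 0.38, -3.68, -7.74, -11.8]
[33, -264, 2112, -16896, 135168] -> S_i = 33*-8^i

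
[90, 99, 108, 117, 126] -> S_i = 90 + 9*i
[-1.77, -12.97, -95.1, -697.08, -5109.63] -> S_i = -1.77*7.33^i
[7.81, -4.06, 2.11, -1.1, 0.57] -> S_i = 7.81*(-0.52)^i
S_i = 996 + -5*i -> [996, 991, 986, 981, 976]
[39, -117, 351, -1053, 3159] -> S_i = 39*-3^i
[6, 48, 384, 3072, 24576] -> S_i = 6*8^i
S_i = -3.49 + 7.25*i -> [-3.49, 3.76, 11.01, 18.26, 25.51]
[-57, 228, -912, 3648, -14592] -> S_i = -57*-4^i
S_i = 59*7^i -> [59, 413, 2891, 20237, 141659]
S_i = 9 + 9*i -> [9, 18, 27, 36, 45]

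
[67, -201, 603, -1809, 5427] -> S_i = 67*-3^i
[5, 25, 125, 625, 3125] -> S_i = 5*5^i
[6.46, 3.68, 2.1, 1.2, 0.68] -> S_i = 6.46*0.57^i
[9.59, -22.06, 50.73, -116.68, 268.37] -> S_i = 9.59*(-2.30)^i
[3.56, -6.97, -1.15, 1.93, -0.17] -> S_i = Random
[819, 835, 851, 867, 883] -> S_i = 819 + 16*i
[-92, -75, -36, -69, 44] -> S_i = Random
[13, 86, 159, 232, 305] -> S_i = 13 + 73*i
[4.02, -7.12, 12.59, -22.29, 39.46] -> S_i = 4.02*(-1.77)^i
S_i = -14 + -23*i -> [-14, -37, -60, -83, -106]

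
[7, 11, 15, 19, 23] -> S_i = 7 + 4*i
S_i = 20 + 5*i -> [20, 25, 30, 35, 40]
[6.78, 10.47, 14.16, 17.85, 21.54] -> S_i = 6.78 + 3.69*i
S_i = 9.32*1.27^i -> [9.32, 11.84, 15.03, 19.09, 24.25]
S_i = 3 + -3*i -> [3, 0, -3, -6, -9]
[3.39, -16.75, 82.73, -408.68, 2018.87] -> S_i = 3.39*(-4.94)^i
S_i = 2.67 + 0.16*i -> [2.67, 2.83, 2.99, 3.15, 3.31]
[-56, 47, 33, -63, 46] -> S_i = Random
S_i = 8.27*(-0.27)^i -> [8.27, -2.23, 0.6, -0.16, 0.04]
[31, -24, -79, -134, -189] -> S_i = 31 + -55*i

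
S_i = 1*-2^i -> [1, -2, 4, -8, 16]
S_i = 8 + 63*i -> [8, 71, 134, 197, 260]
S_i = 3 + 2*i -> [3, 5, 7, 9, 11]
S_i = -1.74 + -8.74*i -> [-1.74, -10.48, -19.22, -27.96, -36.7]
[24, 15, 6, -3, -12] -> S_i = 24 + -9*i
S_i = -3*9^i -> [-3, -27, -243, -2187, -19683]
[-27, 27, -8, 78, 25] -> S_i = Random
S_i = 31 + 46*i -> [31, 77, 123, 169, 215]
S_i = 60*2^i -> [60, 120, 240, 480, 960]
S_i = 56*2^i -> [56, 112, 224, 448, 896]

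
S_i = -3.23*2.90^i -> [-3.23, -9.37, -27.16, -78.78, -228.45]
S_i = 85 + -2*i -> [85, 83, 81, 79, 77]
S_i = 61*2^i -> [61, 122, 244, 488, 976]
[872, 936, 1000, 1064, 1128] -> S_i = 872 + 64*i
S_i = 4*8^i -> [4, 32, 256, 2048, 16384]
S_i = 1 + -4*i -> [1, -3, -7, -11, -15]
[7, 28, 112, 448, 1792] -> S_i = 7*4^i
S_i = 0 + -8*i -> [0, -8, -16, -24, -32]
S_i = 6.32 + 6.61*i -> [6.32, 12.93, 19.54, 26.15, 32.76]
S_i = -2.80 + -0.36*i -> [-2.8, -3.16, -3.52, -3.88, -4.24]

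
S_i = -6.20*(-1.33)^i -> [-6.2, 8.25, -10.97, 14.59, -19.4]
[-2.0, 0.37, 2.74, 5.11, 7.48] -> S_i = -2.00 + 2.37*i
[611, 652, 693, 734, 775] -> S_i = 611 + 41*i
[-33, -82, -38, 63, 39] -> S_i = Random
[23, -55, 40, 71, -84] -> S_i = Random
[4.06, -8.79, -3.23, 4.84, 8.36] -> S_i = Random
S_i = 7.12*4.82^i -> [7.12, 34.32, 165.41, 797.3, 3842.98]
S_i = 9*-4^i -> [9, -36, 144, -576, 2304]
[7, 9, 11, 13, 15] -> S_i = 7 + 2*i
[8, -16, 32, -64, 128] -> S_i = 8*-2^i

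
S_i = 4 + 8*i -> [4, 12, 20, 28, 36]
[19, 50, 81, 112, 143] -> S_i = 19 + 31*i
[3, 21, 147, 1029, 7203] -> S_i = 3*7^i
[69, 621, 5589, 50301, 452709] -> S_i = 69*9^i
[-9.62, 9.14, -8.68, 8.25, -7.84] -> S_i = -9.62*(-0.95)^i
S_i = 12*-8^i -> [12, -96, 768, -6144, 49152]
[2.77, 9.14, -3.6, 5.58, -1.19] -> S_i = Random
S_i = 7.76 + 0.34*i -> [7.76, 8.1, 8.44, 8.78, 9.12]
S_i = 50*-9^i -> [50, -450, 4050, -36450, 328050]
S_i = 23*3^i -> [23, 69, 207, 621, 1863]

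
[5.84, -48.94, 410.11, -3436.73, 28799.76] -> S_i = 5.84*(-8.38)^i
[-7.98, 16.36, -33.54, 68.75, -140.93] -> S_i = -7.98*(-2.05)^i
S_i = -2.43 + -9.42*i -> [-2.43, -11.85, -21.27, -30.69, -40.11]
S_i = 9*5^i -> [9, 45, 225, 1125, 5625]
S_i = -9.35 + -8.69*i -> [-9.35, -18.04, -26.73, -35.42, -44.11]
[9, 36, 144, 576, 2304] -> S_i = 9*4^i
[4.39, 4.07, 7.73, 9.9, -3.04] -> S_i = Random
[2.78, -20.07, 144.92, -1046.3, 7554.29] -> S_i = 2.78*(-7.22)^i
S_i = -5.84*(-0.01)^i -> [-5.84, 0.06, -0.0, 0.0, -0.0]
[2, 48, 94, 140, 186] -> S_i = 2 + 46*i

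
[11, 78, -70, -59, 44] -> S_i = Random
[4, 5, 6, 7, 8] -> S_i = 4 + 1*i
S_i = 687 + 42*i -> [687, 729, 771, 813, 855]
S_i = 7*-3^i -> [7, -21, 63, -189, 567]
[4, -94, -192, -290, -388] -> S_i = 4 + -98*i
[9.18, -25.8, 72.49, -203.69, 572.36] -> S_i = 9.18*(-2.81)^i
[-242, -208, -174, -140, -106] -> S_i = -242 + 34*i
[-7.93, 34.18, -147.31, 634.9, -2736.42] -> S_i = -7.93*(-4.31)^i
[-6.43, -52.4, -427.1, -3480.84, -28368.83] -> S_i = -6.43*8.15^i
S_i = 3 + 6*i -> [3, 9, 15, 21, 27]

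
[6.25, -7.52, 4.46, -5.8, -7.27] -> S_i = Random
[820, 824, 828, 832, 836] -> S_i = 820 + 4*i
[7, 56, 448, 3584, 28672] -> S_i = 7*8^i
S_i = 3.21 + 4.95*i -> [3.21, 8.16, 13.11, 18.06, 23.01]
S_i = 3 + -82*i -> [3, -79, -161, -243, -325]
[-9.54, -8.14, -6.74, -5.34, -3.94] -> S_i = -9.54 + 1.40*i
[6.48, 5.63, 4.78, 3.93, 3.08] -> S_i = 6.48 + -0.85*i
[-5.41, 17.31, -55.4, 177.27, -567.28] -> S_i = -5.41*(-3.20)^i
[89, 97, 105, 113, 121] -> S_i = 89 + 8*i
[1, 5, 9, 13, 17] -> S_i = 1 + 4*i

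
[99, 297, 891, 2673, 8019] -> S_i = 99*3^i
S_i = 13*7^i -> [13, 91, 637, 4459, 31213]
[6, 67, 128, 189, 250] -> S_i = 6 + 61*i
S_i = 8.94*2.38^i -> [8.94, 21.28, 50.64, 120.52, 286.84]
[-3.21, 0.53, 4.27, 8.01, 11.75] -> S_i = -3.21 + 3.74*i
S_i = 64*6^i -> [64, 384, 2304, 13824, 82944]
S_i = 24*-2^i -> [24, -48, 96, -192, 384]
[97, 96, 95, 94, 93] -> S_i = 97 + -1*i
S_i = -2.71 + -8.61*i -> [-2.71, -11.32, -19.93, -28.54, -37.15]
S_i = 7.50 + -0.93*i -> [7.5, 6.57, 5.64, 4.71, 3.78]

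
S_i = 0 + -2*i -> [0, -2, -4, -6, -8]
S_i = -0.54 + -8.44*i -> [-0.54, -8.98, -17.42, -25.86, -34.3]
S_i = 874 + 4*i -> [874, 878, 882, 886, 890]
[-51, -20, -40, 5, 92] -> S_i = Random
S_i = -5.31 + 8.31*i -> [-5.31, 3.0, 11.31, 19.62, 27.93]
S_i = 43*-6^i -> [43, -258, 1548, -9288, 55728]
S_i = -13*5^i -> [-13, -65, -325, -1625, -8125]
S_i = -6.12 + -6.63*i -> [-6.12, -12.75, -19.38, -26.01, -32.64]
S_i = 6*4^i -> [6, 24, 96, 384, 1536]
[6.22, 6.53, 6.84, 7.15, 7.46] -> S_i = 6.22 + 0.31*i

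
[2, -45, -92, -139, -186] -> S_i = 2 + -47*i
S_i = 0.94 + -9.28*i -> [0.94, -8.34, -17.62, -26.9, -36.18]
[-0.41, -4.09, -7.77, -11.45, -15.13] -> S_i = -0.41 + -3.68*i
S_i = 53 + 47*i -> [53, 100, 147, 194, 241]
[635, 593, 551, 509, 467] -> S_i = 635 + -42*i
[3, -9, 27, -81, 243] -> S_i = 3*-3^i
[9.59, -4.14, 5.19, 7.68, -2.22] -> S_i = Random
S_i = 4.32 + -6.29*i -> [4.32, -1.97, -8.26, -14.55, -20.84]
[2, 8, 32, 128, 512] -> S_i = 2*4^i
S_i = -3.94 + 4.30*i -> [-3.94, 0.36, 4.66, 8.96, 13.26]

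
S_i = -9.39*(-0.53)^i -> [-9.39, 4.98, -2.64, 1.4, -0.74]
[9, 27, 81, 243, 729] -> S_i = 9*3^i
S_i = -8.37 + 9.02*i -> [-8.37, 0.65, 9.67, 18.69, 27.71]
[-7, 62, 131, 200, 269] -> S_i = -7 + 69*i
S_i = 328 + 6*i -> [328, 334, 340, 346, 352]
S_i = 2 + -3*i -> [2, -1, -4, -7, -10]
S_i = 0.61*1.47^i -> [0.61, 0.9, 1.32, 1.94, 2.85]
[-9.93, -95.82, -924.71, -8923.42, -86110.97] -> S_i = -9.93*9.65^i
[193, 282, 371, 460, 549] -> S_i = 193 + 89*i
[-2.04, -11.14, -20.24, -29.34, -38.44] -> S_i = -2.04 + -9.10*i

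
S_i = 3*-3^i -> [3, -9, 27, -81, 243]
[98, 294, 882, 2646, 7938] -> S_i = 98*3^i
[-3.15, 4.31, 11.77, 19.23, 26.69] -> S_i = -3.15 + 7.46*i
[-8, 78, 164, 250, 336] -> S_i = -8 + 86*i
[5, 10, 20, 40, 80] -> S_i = 5*2^i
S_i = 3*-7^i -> [3, -21, 147, -1029, 7203]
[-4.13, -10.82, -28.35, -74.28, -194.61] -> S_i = -4.13*2.62^i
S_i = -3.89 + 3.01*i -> [-3.89, -0.88, 2.13, 5.14, 8.15]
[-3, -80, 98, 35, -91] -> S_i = Random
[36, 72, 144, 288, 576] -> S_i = 36*2^i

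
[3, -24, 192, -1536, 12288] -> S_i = 3*-8^i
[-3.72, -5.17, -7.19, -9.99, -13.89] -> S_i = -3.72*1.39^i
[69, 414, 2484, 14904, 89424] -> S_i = 69*6^i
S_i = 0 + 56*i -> [0, 56, 112, 168, 224]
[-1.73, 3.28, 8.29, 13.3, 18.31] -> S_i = -1.73 + 5.01*i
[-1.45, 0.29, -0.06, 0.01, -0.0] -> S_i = -1.45*(-0.20)^i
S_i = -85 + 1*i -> [-85, -84, -83, -82, -81]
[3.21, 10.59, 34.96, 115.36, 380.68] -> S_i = 3.21*3.30^i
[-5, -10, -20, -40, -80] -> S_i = -5*2^i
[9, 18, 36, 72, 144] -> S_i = 9*2^i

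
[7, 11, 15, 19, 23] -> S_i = 7 + 4*i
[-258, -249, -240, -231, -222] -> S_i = -258 + 9*i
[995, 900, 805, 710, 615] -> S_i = 995 + -95*i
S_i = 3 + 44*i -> [3, 47, 91, 135, 179]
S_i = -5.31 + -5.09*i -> [-5.31, -10.4, -15.49, -20.58, -25.67]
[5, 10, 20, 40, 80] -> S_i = 5*2^i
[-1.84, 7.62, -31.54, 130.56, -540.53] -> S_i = -1.84*(-4.14)^i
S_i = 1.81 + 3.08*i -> [1.81, 4.89, 7.97, 11.05, 14.13]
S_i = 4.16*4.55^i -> [4.16, 18.93, 86.12, 391.86, 1782.95]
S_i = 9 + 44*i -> [9, 53, 97, 141, 185]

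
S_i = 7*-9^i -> [7, -63, 567, -5103, 45927]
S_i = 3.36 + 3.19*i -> [3.36, 6.55, 9.74, 12.93, 16.12]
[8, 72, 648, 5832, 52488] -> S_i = 8*9^i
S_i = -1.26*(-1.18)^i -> [-1.26, 1.49, -1.75, 2.07, -2.44]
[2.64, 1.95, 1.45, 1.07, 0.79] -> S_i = 2.64*0.74^i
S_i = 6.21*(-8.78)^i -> [6.21, -54.52, 478.72, -4203.15, 36903.68]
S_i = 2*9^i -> [2, 18, 162, 1458, 13122]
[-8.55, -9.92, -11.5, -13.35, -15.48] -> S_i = -8.55*1.16^i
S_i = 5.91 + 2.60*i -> [5.91, 8.51, 11.11, 13.71, 16.31]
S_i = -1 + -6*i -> [-1, -7, -13, -19, -25]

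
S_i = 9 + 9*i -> [9, 18, 27, 36, 45]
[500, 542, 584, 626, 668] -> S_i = 500 + 42*i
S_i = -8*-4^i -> [-8, 32, -128, 512, -2048]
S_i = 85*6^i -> [85, 510, 3060, 18360, 110160]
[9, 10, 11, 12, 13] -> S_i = 9 + 1*i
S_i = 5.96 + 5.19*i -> [5.96, 11.15, 16.34, 21.53, 26.72]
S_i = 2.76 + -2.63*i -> [2.76, 0.13, -2.5, -5.13, -7.76]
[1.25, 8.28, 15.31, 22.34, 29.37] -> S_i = 1.25 + 7.03*i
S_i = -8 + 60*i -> [-8, 52, 112, 172, 232]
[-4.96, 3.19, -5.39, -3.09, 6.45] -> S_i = Random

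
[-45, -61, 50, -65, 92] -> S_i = Random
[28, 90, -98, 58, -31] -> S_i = Random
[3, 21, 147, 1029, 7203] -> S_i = 3*7^i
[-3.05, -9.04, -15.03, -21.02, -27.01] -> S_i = -3.05 + -5.99*i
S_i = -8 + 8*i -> [-8, 0, 8, 16, 24]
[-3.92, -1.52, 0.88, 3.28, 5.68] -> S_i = -3.92 + 2.40*i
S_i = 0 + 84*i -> [0, 84, 168, 252, 336]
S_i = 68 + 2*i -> [68, 70, 72, 74, 76]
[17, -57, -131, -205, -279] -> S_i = 17 + -74*i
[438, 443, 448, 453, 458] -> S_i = 438 + 5*i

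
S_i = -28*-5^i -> [-28, 140, -700, 3500, -17500]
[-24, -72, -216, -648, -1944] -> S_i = -24*3^i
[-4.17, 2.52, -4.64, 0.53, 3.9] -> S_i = Random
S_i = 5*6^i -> [5, 30, 180, 1080, 6480]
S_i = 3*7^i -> [3, 21, 147, 1029, 7203]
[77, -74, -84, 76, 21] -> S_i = Random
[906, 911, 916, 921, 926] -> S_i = 906 + 5*i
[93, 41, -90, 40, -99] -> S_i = Random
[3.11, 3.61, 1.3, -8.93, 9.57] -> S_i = Random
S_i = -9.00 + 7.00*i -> [-9.0, -2.0, 5.0, 12.0, 19.0]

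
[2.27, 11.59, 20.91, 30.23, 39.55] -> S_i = 2.27 + 9.32*i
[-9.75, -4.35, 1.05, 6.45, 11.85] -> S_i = -9.75 + 5.40*i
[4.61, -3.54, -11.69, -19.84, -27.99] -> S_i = 4.61 + -8.15*i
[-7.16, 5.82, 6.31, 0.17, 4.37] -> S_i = Random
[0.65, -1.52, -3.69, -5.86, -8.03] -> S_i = 0.65 + -2.17*i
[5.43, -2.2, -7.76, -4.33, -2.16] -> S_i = Random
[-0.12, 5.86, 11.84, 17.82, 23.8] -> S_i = -0.12 + 5.98*i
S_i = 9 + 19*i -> [9, 28, 47, 66, 85]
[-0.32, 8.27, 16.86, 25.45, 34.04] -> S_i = -0.32 + 8.59*i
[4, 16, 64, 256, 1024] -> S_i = 4*4^i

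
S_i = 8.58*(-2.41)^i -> [8.58, -20.68, 49.83, -120.1, 289.44]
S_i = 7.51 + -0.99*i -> [7.51, 6.52, 5.53, 4.54, 3.55]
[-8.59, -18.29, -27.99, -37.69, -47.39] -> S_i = -8.59 + -9.70*i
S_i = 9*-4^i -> [9, -36, 144, -576, 2304]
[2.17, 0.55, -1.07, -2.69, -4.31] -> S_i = 2.17 + -1.62*i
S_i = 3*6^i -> [3, 18, 108, 648, 3888]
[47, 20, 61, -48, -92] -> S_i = Random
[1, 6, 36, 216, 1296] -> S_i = 1*6^i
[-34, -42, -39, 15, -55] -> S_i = Random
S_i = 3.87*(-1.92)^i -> [3.87, -7.43, 14.27, -27.39, 52.59]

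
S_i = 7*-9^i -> [7, -63, 567, -5103, 45927]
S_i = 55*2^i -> [55, 110, 220, 440, 880]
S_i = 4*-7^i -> [4, -28, 196, -1372, 9604]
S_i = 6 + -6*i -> [6, 0, -6, -12, -18]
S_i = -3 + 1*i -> [-3, -2, -1, 0, 1]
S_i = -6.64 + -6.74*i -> [-6.64, -13.38, -20.12, -26.86, -33.6]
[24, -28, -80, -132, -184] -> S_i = 24 + -52*i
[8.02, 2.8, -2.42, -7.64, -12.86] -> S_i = 8.02 + -5.22*i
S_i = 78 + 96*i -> [78, 174, 270, 366, 462]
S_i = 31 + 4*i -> [31, 35, 39, 43, 47]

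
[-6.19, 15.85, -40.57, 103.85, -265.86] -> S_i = -6.19*(-2.56)^i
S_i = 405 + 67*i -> [405, 472, 539, 606, 673]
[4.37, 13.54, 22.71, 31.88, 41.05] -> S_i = 4.37 + 9.17*i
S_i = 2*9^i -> [2, 18, 162, 1458, 13122]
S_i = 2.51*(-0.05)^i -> [2.51, -0.13, 0.01, -0.0, 0.0]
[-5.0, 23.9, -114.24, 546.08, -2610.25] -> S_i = -5.00*(-4.78)^i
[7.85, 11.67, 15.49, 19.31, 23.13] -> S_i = 7.85 + 3.82*i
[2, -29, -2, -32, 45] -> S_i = Random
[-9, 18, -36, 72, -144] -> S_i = -9*-2^i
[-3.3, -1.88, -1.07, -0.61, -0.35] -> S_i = -3.30*0.57^i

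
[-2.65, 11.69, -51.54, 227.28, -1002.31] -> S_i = -2.65*(-4.41)^i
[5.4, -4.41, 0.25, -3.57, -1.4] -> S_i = Random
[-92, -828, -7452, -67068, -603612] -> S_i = -92*9^i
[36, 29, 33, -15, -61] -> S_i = Random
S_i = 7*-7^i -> [7, -49, 343, -2401, 16807]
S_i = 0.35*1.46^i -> [0.35, 0.51, 0.75, 1.09, 1.59]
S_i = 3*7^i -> [3, 21, 147, 1029, 7203]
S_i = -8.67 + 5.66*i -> [-8.67, -3.01, 2.65, 8.31, 13.97]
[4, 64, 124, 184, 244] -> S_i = 4 + 60*i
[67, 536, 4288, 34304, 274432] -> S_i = 67*8^i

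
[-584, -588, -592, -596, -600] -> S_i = -584 + -4*i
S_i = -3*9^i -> [-3, -27, -243, -2187, -19683]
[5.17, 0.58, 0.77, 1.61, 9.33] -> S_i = Random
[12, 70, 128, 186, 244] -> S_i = 12 + 58*i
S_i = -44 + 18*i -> [-44, -26, -8, 10, 28]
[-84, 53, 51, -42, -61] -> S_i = Random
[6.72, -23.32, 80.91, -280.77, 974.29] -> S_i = 6.72*(-3.47)^i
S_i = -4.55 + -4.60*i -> [-4.55, -9.15, -13.75, -18.35, -22.95]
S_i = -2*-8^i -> [-2, 16, -128, 1024, -8192]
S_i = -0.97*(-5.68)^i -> [-0.97, 5.51, -31.29, 177.75, -1009.64]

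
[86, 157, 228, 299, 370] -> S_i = 86 + 71*i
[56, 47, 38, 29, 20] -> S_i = 56 + -9*i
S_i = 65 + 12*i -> [65, 77, 89, 101, 113]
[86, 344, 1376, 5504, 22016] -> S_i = 86*4^i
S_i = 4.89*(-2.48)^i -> [4.89, -12.13, 30.08, -74.59, 184.98]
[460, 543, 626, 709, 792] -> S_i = 460 + 83*i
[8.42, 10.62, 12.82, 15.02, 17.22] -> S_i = 8.42 + 2.20*i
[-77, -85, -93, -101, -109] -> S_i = -77 + -8*i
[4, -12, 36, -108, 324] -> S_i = 4*-3^i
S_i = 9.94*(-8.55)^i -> [9.94, -84.99, 726.64, -6212.76, 53119.12]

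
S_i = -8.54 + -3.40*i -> [-8.54, -11.94, -15.34, -18.74, -22.14]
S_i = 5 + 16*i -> [5, 21, 37, 53, 69]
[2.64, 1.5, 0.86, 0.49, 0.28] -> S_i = 2.64*0.57^i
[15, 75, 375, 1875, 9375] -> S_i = 15*5^i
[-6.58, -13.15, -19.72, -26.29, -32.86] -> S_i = -6.58 + -6.57*i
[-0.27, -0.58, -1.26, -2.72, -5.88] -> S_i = -0.27*2.16^i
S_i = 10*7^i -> [10, 70, 490, 3430, 24010]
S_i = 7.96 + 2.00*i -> [7.96, 9.96, 11.96, 13.96, 15.96]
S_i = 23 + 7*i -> [23, 30, 37, 44, 51]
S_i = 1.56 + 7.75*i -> [1.56, 9.31, 17.06, 24.81, 32.56]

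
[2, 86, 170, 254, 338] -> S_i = 2 + 84*i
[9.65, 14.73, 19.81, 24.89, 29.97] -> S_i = 9.65 + 5.08*i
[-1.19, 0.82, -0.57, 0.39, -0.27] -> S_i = -1.19*(-0.69)^i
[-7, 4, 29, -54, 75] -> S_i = Random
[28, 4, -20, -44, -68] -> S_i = 28 + -24*i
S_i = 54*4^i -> [54, 216, 864, 3456, 13824]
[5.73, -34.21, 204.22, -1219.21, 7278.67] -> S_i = 5.73*(-5.97)^i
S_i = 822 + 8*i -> [822, 830, 838, 846, 854]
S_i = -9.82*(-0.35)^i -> [-9.82, 3.44, -1.2, 0.42, -0.15]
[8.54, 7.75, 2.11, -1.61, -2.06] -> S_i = Random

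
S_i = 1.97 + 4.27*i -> [1.97, 6.24, 10.51, 14.78, 19.05]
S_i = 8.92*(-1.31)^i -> [8.92, -11.69, 15.31, -20.05, 26.27]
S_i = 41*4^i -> [41, 164, 656, 2624, 10496]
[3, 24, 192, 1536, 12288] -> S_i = 3*8^i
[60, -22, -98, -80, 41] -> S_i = Random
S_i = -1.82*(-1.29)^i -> [-1.82, 2.35, -3.03, 3.91, -5.04]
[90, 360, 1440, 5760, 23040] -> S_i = 90*4^i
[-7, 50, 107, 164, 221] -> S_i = -7 + 57*i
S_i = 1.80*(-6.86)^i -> [1.8, -12.35, 84.71, -581.09, 3986.29]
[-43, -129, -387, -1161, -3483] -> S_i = -43*3^i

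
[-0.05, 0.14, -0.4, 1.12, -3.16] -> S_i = -0.05*(-2.82)^i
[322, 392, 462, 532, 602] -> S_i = 322 + 70*i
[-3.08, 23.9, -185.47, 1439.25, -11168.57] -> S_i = -3.08*(-7.76)^i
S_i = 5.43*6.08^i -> [5.43, 33.01, 200.73, 1220.42, 7420.17]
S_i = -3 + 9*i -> [-3, 6, 15, 24, 33]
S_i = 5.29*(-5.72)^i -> [5.29, -30.26, 173.08, -990.02, 5662.91]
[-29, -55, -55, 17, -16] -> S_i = Random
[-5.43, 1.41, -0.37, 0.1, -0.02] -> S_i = -5.43*(-0.26)^i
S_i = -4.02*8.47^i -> [-4.02, -34.05, -288.4, -2442.73, -20689.96]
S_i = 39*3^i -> [39, 117, 351, 1053, 3159]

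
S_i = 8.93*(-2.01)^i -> [8.93, -17.95, 36.08, -72.52, 145.76]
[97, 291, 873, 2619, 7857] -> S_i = 97*3^i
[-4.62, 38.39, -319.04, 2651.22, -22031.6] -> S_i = -4.62*(-8.31)^i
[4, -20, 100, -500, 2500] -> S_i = 4*-5^i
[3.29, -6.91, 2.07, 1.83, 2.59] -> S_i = Random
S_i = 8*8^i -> [8, 64, 512, 4096, 32768]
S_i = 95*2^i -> [95, 190, 380, 760, 1520]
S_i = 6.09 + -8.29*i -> [6.09, -2.2, -10.49, -18.78, -27.07]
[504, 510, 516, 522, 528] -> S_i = 504 + 6*i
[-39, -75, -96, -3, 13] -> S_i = Random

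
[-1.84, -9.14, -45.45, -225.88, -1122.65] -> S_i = -1.84*4.97^i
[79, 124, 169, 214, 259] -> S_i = 79 + 45*i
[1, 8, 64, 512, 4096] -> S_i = 1*8^i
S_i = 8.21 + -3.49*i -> [8.21, 4.72, 1.23, -2.26, -5.75]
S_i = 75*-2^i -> [75, -150, 300, -600, 1200]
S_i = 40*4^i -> [40, 160, 640, 2560, 10240]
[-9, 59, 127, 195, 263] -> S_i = -9 + 68*i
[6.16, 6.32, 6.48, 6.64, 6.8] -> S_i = 6.16 + 0.16*i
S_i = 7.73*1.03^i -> [7.73, 7.96, 8.2, 8.45, 8.7]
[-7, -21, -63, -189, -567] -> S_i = -7*3^i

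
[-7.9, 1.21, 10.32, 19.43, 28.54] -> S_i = -7.90 + 9.11*i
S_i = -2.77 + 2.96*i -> [-2.77, 0.19, 3.15, 6.11, 9.07]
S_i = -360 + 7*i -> [-360, -353, -346, -339, -332]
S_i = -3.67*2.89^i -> [-3.67, -10.61, -30.65, -88.58, -256.01]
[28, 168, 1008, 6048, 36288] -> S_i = 28*6^i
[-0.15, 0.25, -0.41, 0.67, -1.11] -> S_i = -0.15*(-1.65)^i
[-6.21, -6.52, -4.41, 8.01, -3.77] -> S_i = Random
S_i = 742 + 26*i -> [742, 768, 794, 820, 846]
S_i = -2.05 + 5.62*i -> [-2.05, 3.57, 9.19, 14.81, 20.43]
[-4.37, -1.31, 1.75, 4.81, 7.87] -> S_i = -4.37 + 3.06*i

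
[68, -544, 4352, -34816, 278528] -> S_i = 68*-8^i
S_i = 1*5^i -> [1, 5, 25, 125, 625]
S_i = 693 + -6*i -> [693, 687, 681, 675, 669]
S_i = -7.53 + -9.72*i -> [-7.53, -17.25, -26.97, -36.69, -46.41]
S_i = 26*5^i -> [26, 130, 650, 3250, 16250]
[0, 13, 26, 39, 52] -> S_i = 0 + 13*i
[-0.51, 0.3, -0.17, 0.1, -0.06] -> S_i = -0.51*(-0.58)^i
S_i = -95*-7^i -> [-95, 665, -4655, 32585, -228095]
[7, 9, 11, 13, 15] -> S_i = 7 + 2*i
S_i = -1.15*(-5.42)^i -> [-1.15, 6.23, -33.78, 183.1, -992.42]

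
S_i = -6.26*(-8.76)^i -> [-6.26, 54.84, -480.38, 4208.11, -36863.01]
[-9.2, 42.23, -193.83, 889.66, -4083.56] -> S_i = -9.20*(-4.59)^i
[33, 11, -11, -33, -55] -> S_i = 33 + -22*i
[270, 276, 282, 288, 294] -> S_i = 270 + 6*i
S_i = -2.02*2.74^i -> [-2.02, -5.53, -15.17, -41.55, -113.86]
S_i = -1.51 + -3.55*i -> [-1.51, -5.06, -8.61, -12.16, -15.71]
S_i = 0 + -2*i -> [0, -2, -4, -6, -8]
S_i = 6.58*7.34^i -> [6.58, 48.3, 354.5, 2602.04, 19098.98]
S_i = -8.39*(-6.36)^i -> [-8.39, 53.36, -339.37, 2158.41, -13727.47]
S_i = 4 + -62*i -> [4, -58, -120, -182, -244]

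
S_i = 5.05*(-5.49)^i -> [5.05, -27.72, 152.21, -835.62, 4587.55]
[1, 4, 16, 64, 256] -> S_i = 1*4^i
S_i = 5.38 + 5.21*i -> [5.38, 10.59, 15.8, 21.01, 26.22]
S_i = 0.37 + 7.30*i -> [0.37, 7.67, 14.97, 22.27, 29.57]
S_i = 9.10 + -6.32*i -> [9.1, 2.78, -3.54, -9.86, -16.18]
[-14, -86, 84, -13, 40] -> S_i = Random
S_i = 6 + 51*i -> [6, 57, 108, 159, 210]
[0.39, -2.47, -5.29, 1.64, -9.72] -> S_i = Random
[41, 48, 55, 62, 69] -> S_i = 41 + 7*i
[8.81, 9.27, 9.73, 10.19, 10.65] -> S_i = 8.81 + 0.46*i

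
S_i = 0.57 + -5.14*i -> [0.57, -4.57, -9.71, -14.85, -19.99]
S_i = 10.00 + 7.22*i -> [10.0, 17.22, 24.44, 31.66, 38.88]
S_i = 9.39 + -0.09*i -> [9.39, 9.3, 9.21, 9.12, 9.03]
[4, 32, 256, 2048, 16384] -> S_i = 4*8^i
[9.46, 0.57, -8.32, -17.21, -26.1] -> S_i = 9.46 + -8.89*i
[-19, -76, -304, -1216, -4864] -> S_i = -19*4^i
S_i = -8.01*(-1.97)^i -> [-8.01, 15.78, -31.09, 61.24, -120.64]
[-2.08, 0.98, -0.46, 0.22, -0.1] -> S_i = -2.08*(-0.47)^i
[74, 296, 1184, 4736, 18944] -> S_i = 74*4^i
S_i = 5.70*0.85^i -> [5.7, 4.84, 4.12, 3.5, 2.98]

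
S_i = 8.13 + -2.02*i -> [8.13, 6.11, 4.09, 2.07, 0.05]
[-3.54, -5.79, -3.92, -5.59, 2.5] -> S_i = Random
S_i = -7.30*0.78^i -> [-7.3, -5.69, -4.44, -3.46, -2.7]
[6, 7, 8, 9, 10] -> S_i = 6 + 1*i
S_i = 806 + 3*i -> [806, 809, 812, 815, 818]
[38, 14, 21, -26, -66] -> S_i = Random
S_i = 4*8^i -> [4, 32, 256, 2048, 16384]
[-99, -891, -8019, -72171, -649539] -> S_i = -99*9^i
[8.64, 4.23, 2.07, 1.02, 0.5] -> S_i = 8.64*0.49^i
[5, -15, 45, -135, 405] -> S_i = 5*-3^i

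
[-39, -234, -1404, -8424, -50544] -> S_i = -39*6^i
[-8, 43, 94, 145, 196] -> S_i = -8 + 51*i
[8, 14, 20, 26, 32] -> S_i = 8 + 6*i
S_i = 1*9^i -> [1, 9, 81, 729, 6561]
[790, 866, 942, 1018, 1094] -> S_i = 790 + 76*i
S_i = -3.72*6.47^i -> [-3.72, -24.07, -155.72, -1007.52, -6518.69]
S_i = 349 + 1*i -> [349, 350, 351, 352, 353]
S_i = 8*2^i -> [8, 16, 32, 64, 128]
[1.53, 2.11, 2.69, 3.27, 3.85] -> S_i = 1.53 + 0.58*i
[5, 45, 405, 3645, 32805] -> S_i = 5*9^i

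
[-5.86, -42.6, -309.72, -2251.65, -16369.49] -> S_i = -5.86*7.27^i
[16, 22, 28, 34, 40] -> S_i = 16 + 6*i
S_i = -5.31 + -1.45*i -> [-5.31, -6.76, -8.21, -9.66, -11.11]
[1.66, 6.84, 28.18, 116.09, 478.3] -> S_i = 1.66*4.12^i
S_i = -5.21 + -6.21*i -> [-5.21, -11.42, -17.63, -23.84, -30.05]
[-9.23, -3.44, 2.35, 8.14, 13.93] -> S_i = -9.23 + 5.79*i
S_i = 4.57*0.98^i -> [4.57, 4.48, 4.39, 4.3, 4.22]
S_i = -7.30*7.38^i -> [-7.3, -53.87, -397.59, -2934.22, -21654.51]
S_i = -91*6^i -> [-91, -546, -3276, -19656, -117936]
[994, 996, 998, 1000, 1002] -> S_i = 994 + 2*i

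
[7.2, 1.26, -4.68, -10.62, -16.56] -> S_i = 7.20 + -5.94*i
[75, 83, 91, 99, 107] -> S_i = 75 + 8*i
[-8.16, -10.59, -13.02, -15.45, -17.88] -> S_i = -8.16 + -2.43*i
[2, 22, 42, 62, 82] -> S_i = 2 + 20*i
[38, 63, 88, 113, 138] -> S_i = 38 + 25*i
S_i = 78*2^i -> [78, 156, 312, 624, 1248]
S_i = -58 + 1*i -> [-58, -57, -56, -55, -54]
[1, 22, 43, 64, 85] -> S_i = 1 + 21*i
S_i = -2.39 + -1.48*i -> [-2.39, -3.87, -5.35, -6.83, -8.31]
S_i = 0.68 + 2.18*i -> [0.68, 2.86, 5.04, 7.22, 9.4]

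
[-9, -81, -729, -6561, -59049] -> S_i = -9*9^i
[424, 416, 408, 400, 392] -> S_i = 424 + -8*i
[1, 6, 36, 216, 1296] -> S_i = 1*6^i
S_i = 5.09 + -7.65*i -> [5.09, -2.56, -10.21, -17.86, -25.51]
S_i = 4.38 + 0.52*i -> [4.38, 4.9, 5.42, 5.94, 6.46]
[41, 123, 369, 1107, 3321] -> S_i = 41*3^i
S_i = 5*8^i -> [5, 40, 320, 2560, 20480]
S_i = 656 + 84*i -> [656, 740, 824, 908, 992]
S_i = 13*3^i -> [13, 39, 117, 351, 1053]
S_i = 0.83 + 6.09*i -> [0.83, 6.92, 13.01, 19.1, 25.19]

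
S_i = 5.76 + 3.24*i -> [5.76, 9.0, 12.24, 15.48, 18.72]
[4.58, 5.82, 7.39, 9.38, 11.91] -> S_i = 4.58*1.27^i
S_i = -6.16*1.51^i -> [-6.16, -9.3, -14.05, -21.21, -32.02]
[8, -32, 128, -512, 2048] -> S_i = 8*-4^i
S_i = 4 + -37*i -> [4, -33, -70, -107, -144]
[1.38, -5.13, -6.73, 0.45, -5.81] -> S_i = Random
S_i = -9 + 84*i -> [-9, 75, 159, 243, 327]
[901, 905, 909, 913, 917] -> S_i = 901 + 4*i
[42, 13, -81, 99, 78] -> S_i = Random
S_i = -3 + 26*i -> [-3, 23, 49, 75, 101]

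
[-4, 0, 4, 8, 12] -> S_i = -4 + 4*i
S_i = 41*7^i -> [41, 287, 2009, 14063, 98441]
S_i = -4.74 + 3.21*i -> [-4.74, -1.53, 1.68, 4.89, 8.1]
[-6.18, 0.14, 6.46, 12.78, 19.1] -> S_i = -6.18 + 6.32*i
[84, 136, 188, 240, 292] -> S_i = 84 + 52*i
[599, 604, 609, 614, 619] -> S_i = 599 + 5*i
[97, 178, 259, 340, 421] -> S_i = 97 + 81*i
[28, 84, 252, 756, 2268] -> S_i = 28*3^i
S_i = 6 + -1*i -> [6, 5, 4, 3, 2]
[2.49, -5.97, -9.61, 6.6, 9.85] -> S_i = Random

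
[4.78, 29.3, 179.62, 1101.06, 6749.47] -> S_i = 4.78*6.13^i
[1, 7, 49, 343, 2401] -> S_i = 1*7^i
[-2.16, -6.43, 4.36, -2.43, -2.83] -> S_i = Random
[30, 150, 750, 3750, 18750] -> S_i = 30*5^i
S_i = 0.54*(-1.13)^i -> [0.54, -0.61, 0.69, -0.78, 0.88]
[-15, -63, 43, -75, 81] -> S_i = Random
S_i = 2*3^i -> [2, 6, 18, 54, 162]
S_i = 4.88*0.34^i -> [4.88, 1.66, 0.56, 0.19, 0.07]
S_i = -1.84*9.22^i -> [-1.84, -16.96, -156.42, -1442.15, -13296.63]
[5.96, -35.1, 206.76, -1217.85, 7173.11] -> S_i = 5.96*(-5.89)^i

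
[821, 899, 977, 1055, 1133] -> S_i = 821 + 78*i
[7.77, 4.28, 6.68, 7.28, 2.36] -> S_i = Random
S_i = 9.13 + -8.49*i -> [9.13, 0.64, -7.85, -16.34, -24.83]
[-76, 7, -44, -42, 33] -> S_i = Random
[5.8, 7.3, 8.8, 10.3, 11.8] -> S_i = 5.80 + 1.50*i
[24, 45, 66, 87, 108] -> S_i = 24 + 21*i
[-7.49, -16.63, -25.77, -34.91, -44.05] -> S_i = -7.49 + -9.14*i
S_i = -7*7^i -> [-7, -49, -343, -2401, -16807]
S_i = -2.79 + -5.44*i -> [-2.79, -8.23, -13.67, -19.11, -24.55]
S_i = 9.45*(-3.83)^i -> [9.45, -36.19, 138.62, -530.92, 2033.42]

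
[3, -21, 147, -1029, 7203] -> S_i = 3*-7^i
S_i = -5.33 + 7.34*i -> [-5.33, 2.01, 9.35, 16.69, 24.03]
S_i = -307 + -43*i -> [-307, -350, -393, -436, -479]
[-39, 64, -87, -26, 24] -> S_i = Random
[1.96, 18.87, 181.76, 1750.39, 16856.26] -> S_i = 1.96*9.63^i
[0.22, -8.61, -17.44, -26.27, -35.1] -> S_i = 0.22 + -8.83*i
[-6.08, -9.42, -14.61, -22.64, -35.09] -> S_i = -6.08*1.55^i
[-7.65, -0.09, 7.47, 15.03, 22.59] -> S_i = -7.65 + 7.56*i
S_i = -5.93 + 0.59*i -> [-5.93, -5.34, -4.75, -4.16, -3.57]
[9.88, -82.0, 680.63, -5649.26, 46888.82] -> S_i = 9.88*(-8.30)^i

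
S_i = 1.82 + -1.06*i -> [1.82, 0.76, -0.3, -1.36, -2.42]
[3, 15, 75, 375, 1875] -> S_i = 3*5^i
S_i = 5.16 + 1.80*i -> [5.16, 6.96, 8.76, 10.56, 12.36]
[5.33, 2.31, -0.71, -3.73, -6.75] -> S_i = 5.33 + -3.02*i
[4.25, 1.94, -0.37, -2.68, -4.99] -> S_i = 4.25 + -2.31*i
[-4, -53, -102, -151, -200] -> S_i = -4 + -49*i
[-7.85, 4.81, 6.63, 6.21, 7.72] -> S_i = Random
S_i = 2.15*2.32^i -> [2.15, 4.99, 11.57, 26.85, 62.29]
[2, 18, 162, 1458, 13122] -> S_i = 2*9^i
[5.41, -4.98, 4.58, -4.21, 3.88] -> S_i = 5.41*(-0.92)^i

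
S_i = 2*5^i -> [2, 10, 50, 250, 1250]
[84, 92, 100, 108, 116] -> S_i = 84 + 8*i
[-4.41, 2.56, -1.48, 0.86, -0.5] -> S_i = -4.41*(-0.58)^i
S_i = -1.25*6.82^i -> [-1.25, -8.52, -58.14, -396.52, -2704.25]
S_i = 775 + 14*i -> [775, 789, 803, 817, 831]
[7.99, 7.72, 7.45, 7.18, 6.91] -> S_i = 7.99 + -0.27*i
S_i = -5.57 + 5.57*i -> [-5.57, 0.0, 5.57, 11.14, 16.71]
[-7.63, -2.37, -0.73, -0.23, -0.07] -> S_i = -7.63*0.31^i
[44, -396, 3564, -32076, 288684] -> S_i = 44*-9^i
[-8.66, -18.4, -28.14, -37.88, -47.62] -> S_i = -8.66 + -9.74*i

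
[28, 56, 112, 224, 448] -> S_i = 28*2^i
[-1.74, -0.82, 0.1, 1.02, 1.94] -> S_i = -1.74 + 0.92*i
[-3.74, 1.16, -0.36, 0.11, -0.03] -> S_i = -3.74*(-0.31)^i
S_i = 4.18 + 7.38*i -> [4.18, 11.56, 18.94, 26.32, 33.7]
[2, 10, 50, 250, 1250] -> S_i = 2*5^i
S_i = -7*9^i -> [-7, -63, -567, -5103, -45927]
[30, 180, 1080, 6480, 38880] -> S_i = 30*6^i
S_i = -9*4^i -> [-9, -36, -144, -576, -2304]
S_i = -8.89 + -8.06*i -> [-8.89, -16.95, -25.01, -33.07, -41.13]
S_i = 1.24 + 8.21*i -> [1.24, 9.45, 17.66, 25.87, 34.08]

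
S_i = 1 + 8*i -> [1, 9, 17, 25, 33]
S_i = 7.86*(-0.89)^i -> [7.86, -7.0, 6.23, -5.54, 4.93]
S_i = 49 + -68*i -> [49, -19, -87, -155, -223]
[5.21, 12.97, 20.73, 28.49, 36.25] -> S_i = 5.21 + 7.76*i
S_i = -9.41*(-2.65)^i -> [-9.41, 24.94, -66.08, 175.12, -464.06]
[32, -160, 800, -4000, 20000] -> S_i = 32*-5^i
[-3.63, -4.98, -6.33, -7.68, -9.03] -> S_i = -3.63 + -1.35*i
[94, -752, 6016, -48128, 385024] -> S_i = 94*-8^i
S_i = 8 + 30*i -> [8, 38, 68, 98, 128]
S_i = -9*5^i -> [-9, -45, -225, -1125, -5625]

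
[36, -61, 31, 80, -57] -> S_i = Random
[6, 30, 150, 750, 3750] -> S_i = 6*5^i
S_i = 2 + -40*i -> [2, -38, -78, -118, -158]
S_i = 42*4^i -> [42, 168, 672, 2688, 10752]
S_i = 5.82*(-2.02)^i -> [5.82, -11.76, 23.75, -47.97, 96.9]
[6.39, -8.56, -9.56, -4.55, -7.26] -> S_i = Random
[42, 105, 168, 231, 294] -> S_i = 42 + 63*i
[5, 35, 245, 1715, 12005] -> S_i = 5*7^i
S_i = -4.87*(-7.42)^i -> [-4.87, 36.14, -268.12, 1989.49, -14761.98]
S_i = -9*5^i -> [-9, -45, -225, -1125, -5625]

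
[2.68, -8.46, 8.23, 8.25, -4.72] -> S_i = Random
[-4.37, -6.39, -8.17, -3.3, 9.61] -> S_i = Random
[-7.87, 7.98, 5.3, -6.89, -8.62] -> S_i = Random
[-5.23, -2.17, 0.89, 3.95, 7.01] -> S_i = -5.23 + 3.06*i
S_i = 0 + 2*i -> [0, 2, 4, 6, 8]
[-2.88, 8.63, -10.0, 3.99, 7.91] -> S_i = Random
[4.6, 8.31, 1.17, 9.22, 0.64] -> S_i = Random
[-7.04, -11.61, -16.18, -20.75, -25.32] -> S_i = -7.04 + -4.57*i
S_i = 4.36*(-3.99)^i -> [4.36, -17.4, 69.41, -276.95, 1105.04]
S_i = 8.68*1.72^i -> [8.68, 14.93, 25.68, 44.17, 75.97]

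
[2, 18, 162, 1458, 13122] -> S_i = 2*9^i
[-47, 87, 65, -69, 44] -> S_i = Random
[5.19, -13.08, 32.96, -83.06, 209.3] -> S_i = 5.19*(-2.52)^i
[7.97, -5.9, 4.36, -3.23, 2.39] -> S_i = 7.97*(-0.74)^i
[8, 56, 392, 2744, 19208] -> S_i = 8*7^i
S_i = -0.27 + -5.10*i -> [-0.27, -5.37, -10.47, -15.57, -20.67]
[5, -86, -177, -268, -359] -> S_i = 5 + -91*i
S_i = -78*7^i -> [-78, -546, -3822, -26754, -187278]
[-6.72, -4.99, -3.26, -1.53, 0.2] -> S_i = -6.72 + 1.73*i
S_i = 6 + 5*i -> [6, 11, 16, 21, 26]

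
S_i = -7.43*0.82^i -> [-7.43, -6.09, -5.0, -4.1, -3.36]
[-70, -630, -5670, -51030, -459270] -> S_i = -70*9^i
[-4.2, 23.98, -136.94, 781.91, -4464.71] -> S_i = -4.20*(-5.71)^i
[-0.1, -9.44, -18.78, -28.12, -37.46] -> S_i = -0.10 + -9.34*i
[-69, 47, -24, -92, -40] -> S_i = Random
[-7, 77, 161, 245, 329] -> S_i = -7 + 84*i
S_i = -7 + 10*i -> [-7, 3, 13, 23, 33]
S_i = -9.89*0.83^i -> [-9.89, -8.21, -6.81, -5.65, -4.69]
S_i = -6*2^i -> [-6, -12, -24, -48, -96]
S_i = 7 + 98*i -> [7, 105, 203, 301, 399]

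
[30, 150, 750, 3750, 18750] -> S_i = 30*5^i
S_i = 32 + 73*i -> [32, 105, 178, 251, 324]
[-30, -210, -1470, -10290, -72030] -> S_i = -30*7^i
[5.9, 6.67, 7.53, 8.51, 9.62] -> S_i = 5.90*1.13^i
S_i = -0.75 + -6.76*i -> [-0.75, -7.51, -14.27, -21.03, -27.79]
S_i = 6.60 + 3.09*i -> [6.6, 9.69, 12.78, 15.87, 18.96]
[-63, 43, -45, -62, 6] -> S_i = Random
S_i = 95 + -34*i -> [95, 61, 27, -7, -41]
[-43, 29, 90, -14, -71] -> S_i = Random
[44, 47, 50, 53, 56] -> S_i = 44 + 3*i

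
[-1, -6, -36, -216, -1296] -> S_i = -1*6^i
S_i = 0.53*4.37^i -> [0.53, 2.32, 10.12, 44.23, 193.29]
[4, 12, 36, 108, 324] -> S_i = 4*3^i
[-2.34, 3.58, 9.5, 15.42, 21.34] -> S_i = -2.34 + 5.92*i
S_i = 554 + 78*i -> [554, 632, 710, 788, 866]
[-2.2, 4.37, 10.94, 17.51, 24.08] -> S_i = -2.20 + 6.57*i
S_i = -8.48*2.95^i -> [-8.48, -25.02, -73.8, -217.7, -642.22]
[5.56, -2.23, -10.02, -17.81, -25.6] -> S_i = 5.56 + -7.79*i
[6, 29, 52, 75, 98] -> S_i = 6 + 23*i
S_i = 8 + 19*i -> [8, 27, 46, 65, 84]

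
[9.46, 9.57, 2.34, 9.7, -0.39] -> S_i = Random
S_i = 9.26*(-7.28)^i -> [9.26, -67.41, 490.77, -3572.77, 26009.77]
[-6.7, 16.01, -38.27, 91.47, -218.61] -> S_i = -6.70*(-2.39)^i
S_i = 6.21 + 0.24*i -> [6.21, 6.45, 6.69, 6.93, 7.17]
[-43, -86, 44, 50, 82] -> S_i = Random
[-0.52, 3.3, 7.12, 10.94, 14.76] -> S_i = -0.52 + 3.82*i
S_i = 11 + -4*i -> [11, 7, 3, -1, -5]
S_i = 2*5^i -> [2, 10, 50, 250, 1250]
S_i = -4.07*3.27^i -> [-4.07, -13.31, -43.52, -142.31, -465.36]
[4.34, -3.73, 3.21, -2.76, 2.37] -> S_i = 4.34*(-0.86)^i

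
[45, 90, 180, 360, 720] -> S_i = 45*2^i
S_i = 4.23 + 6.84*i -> [4.23, 11.07, 17.91, 24.75, 31.59]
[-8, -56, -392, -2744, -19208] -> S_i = -8*7^i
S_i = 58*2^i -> [58, 116, 232, 464, 928]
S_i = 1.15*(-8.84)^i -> [1.15, -10.17, 89.87, -794.43, 7022.75]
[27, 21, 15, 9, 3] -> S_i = 27 + -6*i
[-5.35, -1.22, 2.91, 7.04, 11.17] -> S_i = -5.35 + 4.13*i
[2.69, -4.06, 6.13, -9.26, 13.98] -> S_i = 2.69*(-1.51)^i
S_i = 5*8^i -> [5, 40, 320, 2560, 20480]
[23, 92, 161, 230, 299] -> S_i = 23 + 69*i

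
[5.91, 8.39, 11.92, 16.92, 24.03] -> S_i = 5.91*1.42^i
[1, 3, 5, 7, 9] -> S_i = 1 + 2*i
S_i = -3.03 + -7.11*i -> [-3.03, -10.14, -17.25, -24.36, -31.47]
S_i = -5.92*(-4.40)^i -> [-5.92, 26.05, -114.61, 504.29, -2218.87]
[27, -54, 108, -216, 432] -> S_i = 27*-2^i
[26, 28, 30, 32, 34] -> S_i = 26 + 2*i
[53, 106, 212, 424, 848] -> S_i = 53*2^i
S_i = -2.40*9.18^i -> [-2.4, -22.03, -202.25, -1856.69, -17044.41]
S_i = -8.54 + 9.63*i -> [-8.54, 1.09, 10.72, 20.35, 29.98]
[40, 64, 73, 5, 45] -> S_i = Random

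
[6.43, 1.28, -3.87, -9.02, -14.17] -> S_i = 6.43 + -5.15*i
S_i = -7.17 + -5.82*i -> [-7.17, -12.99, -18.81, -24.63, -30.45]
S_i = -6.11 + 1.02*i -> [-6.11, -5.09, -4.07, -3.05, -2.03]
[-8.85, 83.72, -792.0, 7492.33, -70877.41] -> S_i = -8.85*(-9.46)^i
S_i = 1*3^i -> [1, 3, 9, 27, 81]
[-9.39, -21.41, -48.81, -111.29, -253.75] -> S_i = -9.39*2.28^i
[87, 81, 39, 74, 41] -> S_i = Random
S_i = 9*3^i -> [9, 27, 81, 243, 729]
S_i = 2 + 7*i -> [2, 9, 16, 23, 30]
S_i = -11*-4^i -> [-11, 44, -176, 704, -2816]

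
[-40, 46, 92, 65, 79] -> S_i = Random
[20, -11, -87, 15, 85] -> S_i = Random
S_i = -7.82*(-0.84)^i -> [-7.82, 6.57, -5.52, 4.63, -3.89]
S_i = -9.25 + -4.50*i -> [-9.25, -13.75, -18.25, -22.75, -27.25]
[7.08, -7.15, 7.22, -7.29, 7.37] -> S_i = 7.08*(-1.01)^i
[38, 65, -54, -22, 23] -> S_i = Random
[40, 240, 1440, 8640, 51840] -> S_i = 40*6^i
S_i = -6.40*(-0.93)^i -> [-6.4, 5.95, -5.54, 5.15, -4.79]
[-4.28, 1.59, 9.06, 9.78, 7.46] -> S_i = Random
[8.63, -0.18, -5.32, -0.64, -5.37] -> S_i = Random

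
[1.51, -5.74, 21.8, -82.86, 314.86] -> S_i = 1.51*(-3.80)^i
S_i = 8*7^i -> [8, 56, 392, 2744, 19208]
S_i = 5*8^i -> [5, 40, 320, 2560, 20480]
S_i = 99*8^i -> [99, 792, 6336, 50688, 405504]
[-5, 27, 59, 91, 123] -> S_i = -5 + 32*i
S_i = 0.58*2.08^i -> [0.58, 1.21, 2.51, 5.22, 10.86]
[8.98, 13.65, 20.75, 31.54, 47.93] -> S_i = 8.98*1.52^i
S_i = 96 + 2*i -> [96, 98, 100, 102, 104]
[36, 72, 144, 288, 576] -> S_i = 36*2^i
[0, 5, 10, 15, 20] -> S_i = 0 + 5*i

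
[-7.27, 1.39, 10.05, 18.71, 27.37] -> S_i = -7.27 + 8.66*i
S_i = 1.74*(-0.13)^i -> [1.74, -0.23, 0.03, -0.0, 0.0]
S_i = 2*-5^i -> [2, -10, 50, -250, 1250]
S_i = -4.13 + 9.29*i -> [-4.13, 5.16, 14.45, 23.74, 33.03]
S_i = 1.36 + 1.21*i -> [1.36, 2.57, 3.78, 4.99, 6.2]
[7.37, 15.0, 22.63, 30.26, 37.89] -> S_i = 7.37 + 7.63*i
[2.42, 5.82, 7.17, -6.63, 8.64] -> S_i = Random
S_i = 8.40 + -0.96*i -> [8.4, 7.44, 6.48, 5.52, 4.56]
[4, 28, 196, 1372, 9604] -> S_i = 4*7^i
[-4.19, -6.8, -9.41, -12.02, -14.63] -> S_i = -4.19 + -2.61*i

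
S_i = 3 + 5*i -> [3, 8, 13, 18, 23]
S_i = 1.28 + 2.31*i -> [1.28, 3.59, 5.9, 8.21, 10.52]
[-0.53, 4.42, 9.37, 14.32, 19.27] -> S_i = -0.53 + 4.95*i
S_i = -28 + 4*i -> [-28, -24, -20, -16, -12]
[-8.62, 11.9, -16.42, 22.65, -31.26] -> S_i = -8.62*(-1.38)^i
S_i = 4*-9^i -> [4, -36, 324, -2916, 26244]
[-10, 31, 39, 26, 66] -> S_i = Random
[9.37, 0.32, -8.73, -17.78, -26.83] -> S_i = 9.37 + -9.05*i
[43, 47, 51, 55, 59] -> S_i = 43 + 4*i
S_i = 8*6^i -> [8, 48, 288, 1728, 10368]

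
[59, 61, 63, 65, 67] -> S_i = 59 + 2*i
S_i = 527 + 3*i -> [527, 530, 533, 536, 539]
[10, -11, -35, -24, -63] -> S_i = Random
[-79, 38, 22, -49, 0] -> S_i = Random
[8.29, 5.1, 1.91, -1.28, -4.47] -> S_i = 8.29 + -3.19*i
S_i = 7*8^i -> [7, 56, 448, 3584, 28672]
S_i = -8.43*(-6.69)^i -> [-8.43, 56.4, -377.29, 2524.1, -16886.2]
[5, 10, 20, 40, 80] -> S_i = 5*2^i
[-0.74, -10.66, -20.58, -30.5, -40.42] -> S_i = -0.74 + -9.92*i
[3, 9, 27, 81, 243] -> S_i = 3*3^i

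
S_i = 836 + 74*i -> [836, 910, 984, 1058, 1132]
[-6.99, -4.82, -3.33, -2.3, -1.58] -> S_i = -6.99*0.69^i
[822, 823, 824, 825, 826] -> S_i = 822 + 1*i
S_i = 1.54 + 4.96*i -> [1.54, 6.5, 11.46, 16.42, 21.38]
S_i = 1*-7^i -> [1, -7, 49, -343, 2401]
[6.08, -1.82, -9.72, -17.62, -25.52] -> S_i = 6.08 + -7.90*i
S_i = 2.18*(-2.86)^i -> [2.18, -6.23, 17.83, -51.0, 145.85]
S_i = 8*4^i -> [8, 32, 128, 512, 2048]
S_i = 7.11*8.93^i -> [7.11, 63.49, 566.99, 5063.19, 45214.26]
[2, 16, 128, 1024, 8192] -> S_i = 2*8^i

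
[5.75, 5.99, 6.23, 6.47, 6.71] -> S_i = 5.75 + 0.24*i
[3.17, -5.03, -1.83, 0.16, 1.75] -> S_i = Random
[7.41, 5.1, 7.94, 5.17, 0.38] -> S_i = Random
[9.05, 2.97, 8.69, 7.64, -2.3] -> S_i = Random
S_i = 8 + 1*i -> [8, 9, 10, 11, 12]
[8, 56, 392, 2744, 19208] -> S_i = 8*7^i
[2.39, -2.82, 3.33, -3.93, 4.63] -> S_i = 2.39*(-1.18)^i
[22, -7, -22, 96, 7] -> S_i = Random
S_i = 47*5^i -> [47, 235, 1175, 5875, 29375]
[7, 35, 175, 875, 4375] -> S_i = 7*5^i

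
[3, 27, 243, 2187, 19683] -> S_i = 3*9^i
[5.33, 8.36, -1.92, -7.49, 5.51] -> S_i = Random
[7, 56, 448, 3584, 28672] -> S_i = 7*8^i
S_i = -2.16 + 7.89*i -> [-2.16, 5.73, 13.62, 21.51, 29.4]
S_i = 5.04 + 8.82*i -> [5.04, 13.86, 22.68, 31.5, 40.32]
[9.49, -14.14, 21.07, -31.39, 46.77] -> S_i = 9.49*(-1.49)^i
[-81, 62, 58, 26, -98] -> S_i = Random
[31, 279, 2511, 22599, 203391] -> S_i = 31*9^i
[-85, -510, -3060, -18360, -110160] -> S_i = -85*6^i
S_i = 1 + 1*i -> [1, 2, 3, 4, 5]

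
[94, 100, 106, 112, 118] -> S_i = 94 + 6*i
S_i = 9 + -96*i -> [9, -87, -183, -279, -375]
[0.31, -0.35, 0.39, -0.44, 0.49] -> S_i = 0.31*(-1.12)^i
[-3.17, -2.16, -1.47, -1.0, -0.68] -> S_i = -3.17*0.68^i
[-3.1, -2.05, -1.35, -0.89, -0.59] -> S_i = -3.10*0.66^i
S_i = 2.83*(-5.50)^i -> [2.83, -15.57, 85.61, -470.84, 2589.63]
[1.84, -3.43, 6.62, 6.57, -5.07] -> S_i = Random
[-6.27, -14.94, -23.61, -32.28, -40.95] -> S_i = -6.27 + -8.67*i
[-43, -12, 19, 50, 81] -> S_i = -43 + 31*i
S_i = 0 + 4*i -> [0, 4, 8, 12, 16]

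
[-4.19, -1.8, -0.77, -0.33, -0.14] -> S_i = -4.19*0.43^i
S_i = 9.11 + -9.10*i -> [9.11, 0.01, -9.09, -18.19, -27.29]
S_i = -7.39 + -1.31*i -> [-7.39, -8.7, -10.01, -11.32, -12.63]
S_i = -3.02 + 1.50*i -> [-3.02, -1.52, -0.02, 1.48, 2.98]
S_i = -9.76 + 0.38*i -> [-9.76, -9.38, -9.0, -8.62, -8.24]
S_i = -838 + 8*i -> [-838, -830, -822, -814, -806]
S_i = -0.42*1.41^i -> [-0.42, -0.59, -0.84, -1.18, -1.66]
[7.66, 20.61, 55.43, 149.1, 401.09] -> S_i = 7.66*2.69^i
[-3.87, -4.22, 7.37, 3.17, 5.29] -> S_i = Random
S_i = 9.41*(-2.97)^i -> [9.41, -27.95, 83.0, -246.52, 732.18]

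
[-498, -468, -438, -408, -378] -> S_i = -498 + 30*i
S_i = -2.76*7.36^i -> [-2.76, -20.31, -149.51, -1100.38, -8098.79]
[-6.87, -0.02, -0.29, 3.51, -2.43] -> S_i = Random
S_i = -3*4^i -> [-3, -12, -48, -192, -768]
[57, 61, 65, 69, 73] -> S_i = 57 + 4*i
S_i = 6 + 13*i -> [6, 19, 32, 45, 58]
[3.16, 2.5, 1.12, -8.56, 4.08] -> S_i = Random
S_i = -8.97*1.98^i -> [-8.97, -17.76, -35.17, -69.63, -137.86]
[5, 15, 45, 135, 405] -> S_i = 5*3^i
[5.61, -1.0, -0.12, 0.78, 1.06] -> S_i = Random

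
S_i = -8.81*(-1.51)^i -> [-8.81, 13.3, -20.09, 30.33, -45.8]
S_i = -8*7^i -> [-8, -56, -392, -2744, -19208]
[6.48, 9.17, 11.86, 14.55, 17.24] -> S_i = 6.48 + 2.69*i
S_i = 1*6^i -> [1, 6, 36, 216, 1296]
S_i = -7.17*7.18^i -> [-7.17, -51.48, -369.63, -2653.95, -19055.35]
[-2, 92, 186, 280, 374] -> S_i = -2 + 94*i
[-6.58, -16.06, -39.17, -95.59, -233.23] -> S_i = -6.58*2.44^i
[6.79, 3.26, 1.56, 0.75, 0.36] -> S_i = 6.79*0.48^i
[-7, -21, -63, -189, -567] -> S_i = -7*3^i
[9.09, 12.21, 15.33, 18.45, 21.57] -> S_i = 9.09 + 3.12*i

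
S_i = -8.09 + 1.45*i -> [-8.09, -6.64, -5.19, -3.74, -2.29]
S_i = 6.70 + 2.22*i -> [6.7, 8.92, 11.14, 13.36, 15.58]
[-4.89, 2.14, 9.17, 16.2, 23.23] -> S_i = -4.89 + 7.03*i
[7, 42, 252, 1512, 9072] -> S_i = 7*6^i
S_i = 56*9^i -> [56, 504, 4536, 40824, 367416]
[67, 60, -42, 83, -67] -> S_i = Random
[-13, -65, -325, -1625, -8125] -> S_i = -13*5^i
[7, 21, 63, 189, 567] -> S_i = 7*3^i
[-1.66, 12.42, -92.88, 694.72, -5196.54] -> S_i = -1.66*(-7.48)^i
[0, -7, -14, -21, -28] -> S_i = 0 + -7*i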